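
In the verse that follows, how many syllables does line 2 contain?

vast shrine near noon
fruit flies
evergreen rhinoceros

2

Line 2: "fruit flies": 1+1 = 2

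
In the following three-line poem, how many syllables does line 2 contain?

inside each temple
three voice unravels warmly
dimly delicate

7

Line 2: three(1) + voice(1) + unravels(3) + warmly(2) = 7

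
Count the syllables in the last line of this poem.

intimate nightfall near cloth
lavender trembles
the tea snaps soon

4

The last line: the(1) + tea(1) + snaps(1) + soon(1) = 4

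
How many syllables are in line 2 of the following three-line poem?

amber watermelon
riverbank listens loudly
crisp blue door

7

Line 2: "riverbank listens loudly": 3+2+2 = 7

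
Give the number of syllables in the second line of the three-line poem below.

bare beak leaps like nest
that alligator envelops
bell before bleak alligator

The second line: "that alligator envelops": 1+4+3 = 8

8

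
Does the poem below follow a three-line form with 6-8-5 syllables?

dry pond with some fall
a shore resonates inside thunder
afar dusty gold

No

Line 1: dry(1) + pond(1) + with(1) + some(1) + fall(1) = 5 (expected 6)
Line 2: a(1) + shore(1) + resonates(3) + inside(2) + thunder(2) = 9 (expected 8)
Line 3: afar(2) + dusty(2) + gold(1) = 5 ✓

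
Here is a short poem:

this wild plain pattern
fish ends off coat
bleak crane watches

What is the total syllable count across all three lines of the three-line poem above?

13

Line 1: this (1), wild (1), plain (1), pattern (2) → 5
Line 2: fish (1), ends (1), off (1), coat (1) → 4
Line 3: bleak (1), crane (1), watches (2) → 4
Total: 5 + 4 + 4 = 13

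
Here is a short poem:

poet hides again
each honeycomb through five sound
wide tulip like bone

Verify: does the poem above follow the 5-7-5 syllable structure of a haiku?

Yes

Line 1: "poet hides again": 2+1+2 = 5 ✓
Line 2: "each honeycomb through five sound": 1+3+1+1+1 = 7 ✓
Line 3: "wide tulip like bone": 1+2+1+1 = 5 ✓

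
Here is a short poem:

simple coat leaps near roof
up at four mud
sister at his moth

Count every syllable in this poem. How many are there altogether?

Line 1: simple (2), coat (1), leaps (1), near (1), roof (1) → 6
Line 2: up (1), at (1), four (1), mud (1) → 4
Line 3: sister (2), at (1), his (1), moth (1) → 5
Total: 6 + 4 + 5 = 15

15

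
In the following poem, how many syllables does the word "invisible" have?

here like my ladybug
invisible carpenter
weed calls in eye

4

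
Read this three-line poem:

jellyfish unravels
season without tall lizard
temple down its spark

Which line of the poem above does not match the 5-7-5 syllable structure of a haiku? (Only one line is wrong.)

The first line

Line 1: jellyfish(3) + unravels(3) = 6 (expected 5)
Line 2: season(2) + without(2) + tall(1) + lizard(2) = 7 ✓
Line 3: temple(2) + down(1) + its(1) + spark(1) = 5 ✓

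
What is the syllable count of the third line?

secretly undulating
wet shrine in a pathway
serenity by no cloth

The third line: "serenity by no cloth": 4+1+1+1 = 7

7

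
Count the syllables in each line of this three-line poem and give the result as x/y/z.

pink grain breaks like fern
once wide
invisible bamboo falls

5/2/7

Line 1: pink (1), grain (1), breaks (1), like (1), fern (1) → 5
Line 2: once (1), wide (1) → 2
Line 3: invisible (4), bamboo (2), falls (1) → 7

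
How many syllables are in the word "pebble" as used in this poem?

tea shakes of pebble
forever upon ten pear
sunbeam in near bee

"pebble" has 2 syllables.

2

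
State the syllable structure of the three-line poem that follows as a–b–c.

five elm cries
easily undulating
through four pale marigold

3–7–6

Line 1: "five elm cries": 1+1+1 = 3
Line 2: "easily undulating": 3+4 = 7
Line 3: "through four pale marigold": 1+1+1+3 = 6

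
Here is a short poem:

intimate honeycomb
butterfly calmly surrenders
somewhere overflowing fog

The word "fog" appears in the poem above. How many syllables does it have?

1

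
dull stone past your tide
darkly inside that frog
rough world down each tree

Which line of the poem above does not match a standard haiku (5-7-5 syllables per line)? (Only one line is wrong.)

The second line

Line 1: dull(1) + stone(1) + past(1) + your(1) + tide(1) = 5 ✓
Line 2: darkly(2) + inside(2) + that(1) + frog(1) = 6 (expected 7)
Line 3: rough(1) + world(1) + down(1) + each(1) + tree(1) = 5 ✓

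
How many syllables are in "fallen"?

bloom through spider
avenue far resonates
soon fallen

"fallen" has 2 syllables.

2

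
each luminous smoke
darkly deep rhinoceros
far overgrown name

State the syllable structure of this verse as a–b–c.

5–7–5

Line 1: each(1) + luminous(3) + smoke(1) = 5
Line 2: darkly(2) + deep(1) + rhinoceros(4) = 7
Line 3: far(1) + overgrown(3) + name(1) = 5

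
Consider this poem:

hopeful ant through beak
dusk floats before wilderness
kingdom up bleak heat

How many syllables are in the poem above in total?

17

Line 1: hopeful (2), ant (1), through (1), beak (1) → 5
Line 2: dusk (1), floats (1), before (2), wilderness (3) → 7
Line 3: kingdom (2), up (1), bleak (1), heat (1) → 5
Total: 5 + 7 + 5 = 17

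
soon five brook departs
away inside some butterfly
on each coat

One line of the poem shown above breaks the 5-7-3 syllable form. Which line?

Line 1: soon(1) + five(1) + brook(1) + departs(2) = 5 ✓
Line 2: away(2) + inside(2) + some(1) + butterfly(3) = 8 (expected 7)
Line 3: on(1) + each(1) + coat(1) = 3 ✓

The second line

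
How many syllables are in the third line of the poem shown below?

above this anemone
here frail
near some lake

The third line: near (1), some (1), lake (1) → 3

3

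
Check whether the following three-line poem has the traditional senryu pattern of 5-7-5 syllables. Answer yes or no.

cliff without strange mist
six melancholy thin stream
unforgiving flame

Line 1: "cliff without strange mist": 1+2+1+1 = 5 ✓
Line 2: "six melancholy thin stream": 1+4+1+1 = 7 ✓
Line 3: "unforgiving flame": 4+1 = 5 ✓

Yes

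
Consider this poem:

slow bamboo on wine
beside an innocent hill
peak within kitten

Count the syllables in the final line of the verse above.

The final line: peak(1) + within(2) + kitten(2) = 5

5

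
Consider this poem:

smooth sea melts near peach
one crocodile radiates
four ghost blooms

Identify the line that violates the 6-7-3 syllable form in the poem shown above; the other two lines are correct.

Line 1: smooth(1) + sea(1) + melts(1) + near(1) + peach(1) = 5 (expected 6)
Line 2: one(1) + crocodile(3) + radiates(3) = 7 ✓
Line 3: four(1) + ghost(1) + blooms(1) = 3 ✓

Line 1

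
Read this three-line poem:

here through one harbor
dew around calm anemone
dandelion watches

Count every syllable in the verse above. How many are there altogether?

19

Line 1: here(1) + through(1) + one(1) + harbor(2) = 5
Line 2: dew(1) + around(2) + calm(1) + anemone(4) = 8
Line 3: dandelion(4) + watches(2) = 6
Total: 5 + 8 + 6 = 19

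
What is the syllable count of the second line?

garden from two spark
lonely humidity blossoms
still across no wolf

The second line: "lonely humidity blossoms": 2+4+2 = 8

8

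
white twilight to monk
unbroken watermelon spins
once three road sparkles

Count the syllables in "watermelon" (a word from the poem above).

"watermelon" has 4 syllables.

4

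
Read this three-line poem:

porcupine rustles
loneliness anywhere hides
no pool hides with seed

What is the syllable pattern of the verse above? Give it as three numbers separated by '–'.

5–7–5

Line 1: "porcupine rustles": 3+2 = 5
Line 2: "loneliness anywhere hides": 3+3+1 = 7
Line 3: "no pool hides with seed": 1+1+1+1+1 = 5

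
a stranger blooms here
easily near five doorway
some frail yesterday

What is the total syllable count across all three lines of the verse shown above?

Line 1: a(1) + stranger(2) + blooms(1) + here(1) = 5
Line 2: easily(3) + near(1) + five(1) + doorway(2) = 7
Line 3: some(1) + frail(1) + yesterday(3) = 5
Total: 5 + 7 + 5 = 17

17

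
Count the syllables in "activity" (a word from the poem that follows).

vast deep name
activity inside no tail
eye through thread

4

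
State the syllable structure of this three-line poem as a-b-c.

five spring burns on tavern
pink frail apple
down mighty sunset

Line 1: "five spring burns on tavern": 1+1+1+1+2 = 6
Line 2: "pink frail apple": 1+1+2 = 4
Line 3: "down mighty sunset": 1+2+2 = 5

6-4-5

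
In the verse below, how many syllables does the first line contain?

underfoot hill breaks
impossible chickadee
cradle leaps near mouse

5

The first line: underfoot (3), hill (1), breaks (1) → 5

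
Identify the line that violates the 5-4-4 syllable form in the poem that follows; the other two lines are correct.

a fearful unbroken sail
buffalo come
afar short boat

Line 1

Line 1: a (1), fearful (2), unbroken (3), sail (1) → 7 (expected 5)
Line 2: buffalo (3), come (1) → 4 ✓
Line 3: afar (2), short (1), boat (1) → 4 ✓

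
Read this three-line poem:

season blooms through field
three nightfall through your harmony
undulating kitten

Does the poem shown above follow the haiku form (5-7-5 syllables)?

No

Line 1: season (2), blooms (1), through (1), field (1) → 5 ✓
Line 2: three (1), nightfall (2), through (1), your (1), harmony (3) → 8 (expected 7)
Line 3: undulating (4), kitten (2) → 6 (expected 5)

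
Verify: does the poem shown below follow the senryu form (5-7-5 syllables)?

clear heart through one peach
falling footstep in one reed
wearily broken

Yes

Line 1: "clear heart through one peach": 1+1+1+1+1 = 5 ✓
Line 2: "falling footstep in one reed": 2+2+1+1+1 = 7 ✓
Line 3: "wearily broken": 3+2 = 5 ✓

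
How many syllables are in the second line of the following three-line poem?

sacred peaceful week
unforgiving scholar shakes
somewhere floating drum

The second line: unforgiving (4), scholar (2), shakes (1) → 7

7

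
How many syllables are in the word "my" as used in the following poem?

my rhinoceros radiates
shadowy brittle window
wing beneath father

1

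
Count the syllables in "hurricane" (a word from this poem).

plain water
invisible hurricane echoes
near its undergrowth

3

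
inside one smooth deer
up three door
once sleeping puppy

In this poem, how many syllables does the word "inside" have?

"inside" has 2 syllables.

2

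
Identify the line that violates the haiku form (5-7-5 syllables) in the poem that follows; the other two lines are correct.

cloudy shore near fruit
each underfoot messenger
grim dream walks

Line 3

Line 1: "cloudy shore near fruit": 2+1+1+1 = 5 ✓
Line 2: "each underfoot messenger": 1+3+3 = 7 ✓
Line 3: "grim dream walks": 1+1+1 = 3 (expected 5)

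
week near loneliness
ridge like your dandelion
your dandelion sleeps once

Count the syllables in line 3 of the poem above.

Line 3: "your dandelion sleeps once": 1+4+1+1 = 7

7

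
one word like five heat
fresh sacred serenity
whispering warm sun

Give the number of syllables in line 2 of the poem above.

7

Line 2: "fresh sacred serenity": 1+2+4 = 7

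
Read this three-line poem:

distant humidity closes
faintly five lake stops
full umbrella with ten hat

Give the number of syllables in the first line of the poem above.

8

The first line: distant (2), humidity (4), closes (2) → 8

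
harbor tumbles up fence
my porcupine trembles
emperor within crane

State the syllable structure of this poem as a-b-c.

Line 1: harbor (2), tumbles (2), up (1), fence (1) → 6
Line 2: my (1), porcupine (3), trembles (2) → 6
Line 3: emperor (3), within (2), crane (1) → 6

6-6-6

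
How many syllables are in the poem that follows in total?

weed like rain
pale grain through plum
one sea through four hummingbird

14

Line 1: weed(1) + like(1) + rain(1) = 3
Line 2: pale(1) + grain(1) + through(1) + plum(1) = 4
Line 3: one(1) + sea(1) + through(1) + four(1) + hummingbird(3) = 7
Total: 3 + 4 + 7 = 14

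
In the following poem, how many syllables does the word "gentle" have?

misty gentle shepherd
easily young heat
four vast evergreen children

2

"gentle" has 2 syllables.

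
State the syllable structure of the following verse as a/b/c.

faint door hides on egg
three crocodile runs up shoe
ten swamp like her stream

5/7/5

Line 1: faint (1), door (1), hides (1), on (1), egg (1) → 5
Line 2: three (1), crocodile (3), runs (1), up (1), shoe (1) → 7
Line 3: ten (1), swamp (1), like (1), her (1), stream (1) → 5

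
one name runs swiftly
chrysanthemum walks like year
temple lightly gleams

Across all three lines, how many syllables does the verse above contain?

17

Line 1: one(1) + name(1) + runs(1) + swiftly(2) = 5
Line 2: chrysanthemum(4) + walks(1) + like(1) + year(1) = 7
Line 3: temple(2) + lightly(2) + gleams(1) = 5
Total: 5 + 7 + 5 = 17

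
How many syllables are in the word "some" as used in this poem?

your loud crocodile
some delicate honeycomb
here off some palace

"some" has 1 syllable.

1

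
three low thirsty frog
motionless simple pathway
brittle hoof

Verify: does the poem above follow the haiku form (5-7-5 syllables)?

Line 1: three(1) + low(1) + thirsty(2) + frog(1) = 5 ✓
Line 2: motionless(3) + simple(2) + pathway(2) = 7 ✓
Line 3: brittle(2) + hoof(1) = 3 (expected 5)

No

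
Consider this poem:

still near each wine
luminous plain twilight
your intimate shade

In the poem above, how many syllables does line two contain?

Line two: luminous(3) + plain(1) + twilight(2) = 6

6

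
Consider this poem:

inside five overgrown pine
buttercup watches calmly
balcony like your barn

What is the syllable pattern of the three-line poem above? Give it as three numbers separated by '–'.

Line 1: "inside five overgrown pine": 2+1+3+1 = 7
Line 2: "buttercup watches calmly": 3+2+2 = 7
Line 3: "balcony like your barn": 3+1+1+1 = 6

7–7–6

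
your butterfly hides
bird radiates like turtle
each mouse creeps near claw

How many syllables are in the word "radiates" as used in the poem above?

3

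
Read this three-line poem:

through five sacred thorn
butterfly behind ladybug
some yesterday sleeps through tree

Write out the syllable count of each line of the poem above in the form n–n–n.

Line 1: through(1) + five(1) + sacred(2) + thorn(1) = 5
Line 2: butterfly(3) + behind(2) + ladybug(3) = 8
Line 3: some(1) + yesterday(3) + sleeps(1) + through(1) + tree(1) = 7

5–8–7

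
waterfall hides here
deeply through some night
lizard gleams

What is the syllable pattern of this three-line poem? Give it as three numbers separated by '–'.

5–5–3

Line 1: waterfall (3), hides (1), here (1) → 5
Line 2: deeply (2), through (1), some (1), night (1) → 5
Line 3: lizard (2), gleams (1) → 3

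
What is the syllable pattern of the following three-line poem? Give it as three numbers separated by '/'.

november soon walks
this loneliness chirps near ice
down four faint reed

5/7/4

Line 1: november (3), soon (1), walks (1) → 5
Line 2: this (1), loneliness (3), chirps (1), near (1), ice (1) → 7
Line 3: down (1), four (1), faint (1), reed (1) → 4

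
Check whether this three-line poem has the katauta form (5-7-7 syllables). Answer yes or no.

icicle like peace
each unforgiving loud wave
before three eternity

Line 1: icicle (3), like (1), peace (1) → 5 ✓
Line 2: each (1), unforgiving (4), loud (1), wave (1) → 7 ✓
Line 3: before (2), three (1), eternity (4) → 7 ✓

Yes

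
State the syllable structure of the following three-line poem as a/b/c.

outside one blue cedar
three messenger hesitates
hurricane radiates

Line 1: outside(2) + one(1) + blue(1) + cedar(2) = 6
Line 2: three(1) + messenger(3) + hesitates(3) = 7
Line 3: hurricane(3) + radiates(3) = 6

6/7/6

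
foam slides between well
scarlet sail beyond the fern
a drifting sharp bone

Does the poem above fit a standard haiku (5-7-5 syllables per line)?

Line 1: "foam slides between well": 1+1+2+1 = 5 ✓
Line 2: "scarlet sail beyond the fern": 2+1+2+1+1 = 7 ✓
Line 3: "a drifting sharp bone": 1+2+1+1 = 5 ✓

Yes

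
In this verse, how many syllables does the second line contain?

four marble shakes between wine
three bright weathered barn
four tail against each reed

5

The second line: "three bright weathered barn": 1+1+2+1 = 5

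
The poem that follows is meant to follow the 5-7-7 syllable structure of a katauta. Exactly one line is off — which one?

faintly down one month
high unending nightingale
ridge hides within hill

Line 1: faintly (2), down (1), one (1), month (1) → 5 ✓
Line 2: high (1), unending (3), nightingale (3) → 7 ✓
Line 3: ridge (1), hides (1), within (2), hill (1) → 5 (expected 7)

Line 3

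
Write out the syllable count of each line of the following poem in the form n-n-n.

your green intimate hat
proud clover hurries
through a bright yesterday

6-5-6

Line 1: "your green intimate hat": 1+1+3+1 = 6
Line 2: "proud clover hurries": 1+2+2 = 5
Line 3: "through a bright yesterday": 1+1+1+3 = 6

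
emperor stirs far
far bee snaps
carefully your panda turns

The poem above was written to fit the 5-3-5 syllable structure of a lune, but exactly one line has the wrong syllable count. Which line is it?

Line 3

Line 1: "emperor stirs far": 3+1+1 = 5 ✓
Line 2: "far bee snaps": 1+1+1 = 3 ✓
Line 3: "carefully your panda turns": 3+1+2+1 = 7 (expected 5)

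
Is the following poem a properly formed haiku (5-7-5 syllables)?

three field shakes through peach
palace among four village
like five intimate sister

No

Line 1: three (1), field (1), shakes (1), through (1), peach (1) → 5 ✓
Line 2: palace (2), among (2), four (1), village (2) → 7 ✓
Line 3: like (1), five (1), intimate (3), sister (2) → 7 (expected 5)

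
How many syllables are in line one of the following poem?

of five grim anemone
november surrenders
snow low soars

7

Line one: of (1), five (1), grim (1), anemone (4) → 7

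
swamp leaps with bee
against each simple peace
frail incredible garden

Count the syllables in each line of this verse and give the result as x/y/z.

Line 1: "swamp leaps with bee": 1+1+1+1 = 4
Line 2: "against each simple peace": 2+1+2+1 = 6
Line 3: "frail incredible garden": 1+4+2 = 7

4/6/7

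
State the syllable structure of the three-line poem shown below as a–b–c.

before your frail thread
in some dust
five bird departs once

5–3–5

Line 1: before(2) + your(1) + frail(1) + thread(1) = 5
Line 2: in(1) + some(1) + dust(1) = 3
Line 3: five(1) + bird(1) + departs(2) + once(1) = 5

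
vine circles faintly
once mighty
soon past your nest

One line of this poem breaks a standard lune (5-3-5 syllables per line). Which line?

The third line

Line 1: vine(1) + circles(2) + faintly(2) = 5 ✓
Line 2: once(1) + mighty(2) = 3 ✓
Line 3: soon(1) + past(1) + your(1) + nest(1) = 4 (expected 5)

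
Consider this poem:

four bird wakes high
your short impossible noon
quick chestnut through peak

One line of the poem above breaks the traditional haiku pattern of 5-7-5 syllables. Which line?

Line 1: four(1) + bird(1) + wakes(1) + high(1) = 4 (expected 5)
Line 2: your(1) + short(1) + impossible(4) + noon(1) = 7 ✓
Line 3: quick(1) + chestnut(2) + through(1) + peak(1) = 5 ✓

The first line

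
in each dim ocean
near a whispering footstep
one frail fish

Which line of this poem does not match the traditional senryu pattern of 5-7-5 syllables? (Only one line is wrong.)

The third line

Line 1: in(1) + each(1) + dim(1) + ocean(2) = 5 ✓
Line 2: near(1) + a(1) + whispering(3) + footstep(2) = 7 ✓
Line 3: one(1) + frail(1) + fish(1) = 3 (expected 5)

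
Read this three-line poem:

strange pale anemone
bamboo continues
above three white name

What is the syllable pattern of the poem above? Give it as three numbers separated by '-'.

6-5-5

Line 1: strange (1), pale (1), anemone (4) → 6
Line 2: bamboo (2), continues (3) → 5
Line 3: above (2), three (1), white (1), name (1) → 5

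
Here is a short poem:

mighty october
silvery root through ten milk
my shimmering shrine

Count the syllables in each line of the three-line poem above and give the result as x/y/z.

Line 1: mighty (2), october (3) → 5
Line 2: silvery (3), root (1), through (1), ten (1), milk (1) → 7
Line 3: my (1), shimmering (3), shrine (1) → 5

5/7/5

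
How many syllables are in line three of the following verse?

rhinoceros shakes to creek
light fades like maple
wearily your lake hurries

7

Line three: wearily(3) + your(1) + lake(1) + hurries(2) = 7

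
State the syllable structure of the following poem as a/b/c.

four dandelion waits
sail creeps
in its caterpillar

Line 1: four (1), dandelion (4), waits (1) → 6
Line 2: sail (1), creeps (1) → 2
Line 3: in (1), its (1), caterpillar (4) → 6

6/2/6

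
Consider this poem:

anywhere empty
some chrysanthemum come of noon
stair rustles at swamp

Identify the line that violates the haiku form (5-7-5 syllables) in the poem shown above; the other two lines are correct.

Line 1: anywhere (3), empty (2) → 5 ✓
Line 2: some (1), chrysanthemum (4), come (1), of (1), noon (1) → 8 (expected 7)
Line 3: stair (1), rustles (2), at (1), swamp (1) → 5 ✓

The second line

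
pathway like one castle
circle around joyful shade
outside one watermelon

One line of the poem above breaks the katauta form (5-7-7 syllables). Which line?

The first line

Line 1: "pathway like one castle": 2+1+1+2 = 6 (expected 5)
Line 2: "circle around joyful shade": 2+2+2+1 = 7 ✓
Line 3: "outside one watermelon": 2+1+4 = 7 ✓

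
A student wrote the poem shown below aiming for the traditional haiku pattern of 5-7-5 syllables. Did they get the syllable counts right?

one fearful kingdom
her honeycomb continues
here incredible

Line 1: one (1), fearful (2), kingdom (2) → 5 ✓
Line 2: her (1), honeycomb (3), continues (3) → 7 ✓
Line 3: here (1), incredible (4) → 5 ✓

Yes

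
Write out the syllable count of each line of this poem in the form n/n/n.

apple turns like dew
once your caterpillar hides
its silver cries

5/7/4

Line 1: "apple turns like dew": 2+1+1+1 = 5
Line 2: "once your caterpillar hides": 1+1+4+1 = 7
Line 3: "its silver cries": 1+2+1 = 4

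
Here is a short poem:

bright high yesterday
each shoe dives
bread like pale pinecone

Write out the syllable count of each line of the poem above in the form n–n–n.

Line 1: bright(1) + high(1) + yesterday(3) = 5
Line 2: each(1) + shoe(1) + dives(1) = 3
Line 3: bread(1) + like(1) + pale(1) + pinecone(2) = 5

5–3–5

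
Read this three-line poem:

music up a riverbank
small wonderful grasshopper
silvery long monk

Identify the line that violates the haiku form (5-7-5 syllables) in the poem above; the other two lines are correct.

The first line

Line 1: music (2), up (1), a (1), riverbank (3) → 7 (expected 5)
Line 2: small (1), wonderful (3), grasshopper (3) → 7 ✓
Line 3: silvery (3), long (1), monk (1) → 5 ✓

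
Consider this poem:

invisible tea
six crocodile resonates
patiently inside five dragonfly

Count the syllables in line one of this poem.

5

Line one: invisible (4), tea (1) → 5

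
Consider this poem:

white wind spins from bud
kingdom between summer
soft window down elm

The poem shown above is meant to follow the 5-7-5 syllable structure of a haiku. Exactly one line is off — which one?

The second line

Line 1: white (1), wind (1), spins (1), from (1), bud (1) → 5 ✓
Line 2: kingdom (2), between (2), summer (2) → 6 (expected 7)
Line 3: soft (1), window (2), down (1), elm (1) → 5 ✓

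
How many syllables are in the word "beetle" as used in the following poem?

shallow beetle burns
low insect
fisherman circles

"beetle" has 2 syllables.

2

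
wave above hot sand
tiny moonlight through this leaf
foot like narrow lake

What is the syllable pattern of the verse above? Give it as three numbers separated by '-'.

5-7-5

Line 1: wave(1) + above(2) + hot(1) + sand(1) = 5
Line 2: tiny(2) + moonlight(2) + through(1) + this(1) + leaf(1) = 7
Line 3: foot(1) + like(1) + narrow(2) + lake(1) = 5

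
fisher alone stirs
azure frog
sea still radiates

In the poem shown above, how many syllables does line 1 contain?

Line 1: fisher(2) + alone(2) + stirs(1) = 5

5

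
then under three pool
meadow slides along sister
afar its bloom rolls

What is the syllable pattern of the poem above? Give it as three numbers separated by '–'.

5–7–5

Line 1: then(1) + under(2) + three(1) + pool(1) = 5
Line 2: meadow(2) + slides(1) + along(2) + sister(2) = 7
Line 3: afar(2) + its(1) + bloom(1) + rolls(1) = 5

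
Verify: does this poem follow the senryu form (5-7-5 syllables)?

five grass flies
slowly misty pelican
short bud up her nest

Line 1: five(1) + grass(1) + flies(1) = 3 (expected 5)
Line 2: slowly(2) + misty(2) + pelican(3) = 7 ✓
Line 3: short(1) + bud(1) + up(1) + her(1) + nest(1) = 5 ✓

No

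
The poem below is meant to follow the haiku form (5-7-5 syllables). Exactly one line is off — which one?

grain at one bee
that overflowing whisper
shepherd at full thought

Line 1: grain(1) + at(1) + one(1) + bee(1) = 4 (expected 5)
Line 2: that(1) + overflowing(4) + whisper(2) = 7 ✓
Line 3: shepherd(2) + at(1) + full(1) + thought(1) = 5 ✓

Line 1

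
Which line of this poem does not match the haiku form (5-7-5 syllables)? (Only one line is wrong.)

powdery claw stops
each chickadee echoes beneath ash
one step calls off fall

The second line

Line 1: powdery (3), claw (1), stops (1) → 5 ✓
Line 2: each (1), chickadee (3), echoes (2), beneath (2), ash (1) → 9 (expected 7)
Line 3: one (1), step (1), calls (1), off (1), fall (1) → 5 ✓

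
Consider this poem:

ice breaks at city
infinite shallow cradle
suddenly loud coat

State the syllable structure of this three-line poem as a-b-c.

5-7-5

Line 1: "ice breaks at city": 1+1+1+2 = 5
Line 2: "infinite shallow cradle": 3+2+2 = 7
Line 3: "suddenly loud coat": 3+1+1 = 5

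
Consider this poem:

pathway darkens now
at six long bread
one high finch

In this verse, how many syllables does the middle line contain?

4

The middle line: at (1), six (1), long (1), bread (1) → 4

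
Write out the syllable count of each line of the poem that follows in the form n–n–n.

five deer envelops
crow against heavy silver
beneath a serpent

Line 1: five(1) + deer(1) + envelops(3) = 5
Line 2: crow(1) + against(2) + heavy(2) + silver(2) = 7
Line 3: beneath(2) + a(1) + serpent(2) = 5

5–7–5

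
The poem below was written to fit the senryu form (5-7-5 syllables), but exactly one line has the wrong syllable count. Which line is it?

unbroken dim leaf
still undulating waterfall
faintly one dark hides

The second line

Line 1: unbroken(3) + dim(1) + leaf(1) = 5 ✓
Line 2: still(1) + undulating(4) + waterfall(3) = 8 (expected 7)
Line 3: faintly(2) + one(1) + dark(1) + hides(1) = 5 ✓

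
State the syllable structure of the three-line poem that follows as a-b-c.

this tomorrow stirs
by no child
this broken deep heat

5-3-5

Line 1: "this tomorrow stirs": 1+3+1 = 5
Line 2: "by no child": 1+1+1 = 3
Line 3: "this broken deep heat": 1+2+1+1 = 5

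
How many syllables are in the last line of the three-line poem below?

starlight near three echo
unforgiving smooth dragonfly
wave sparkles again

5

The last line: "wave sparkles again": 1+2+2 = 5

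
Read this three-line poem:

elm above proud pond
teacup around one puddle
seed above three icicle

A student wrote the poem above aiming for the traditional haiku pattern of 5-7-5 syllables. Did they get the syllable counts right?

No

Line 1: elm(1) + above(2) + proud(1) + pond(1) = 5 ✓
Line 2: teacup(2) + around(2) + one(1) + puddle(2) = 7 ✓
Line 3: seed(1) + above(2) + three(1) + icicle(3) = 7 (expected 5)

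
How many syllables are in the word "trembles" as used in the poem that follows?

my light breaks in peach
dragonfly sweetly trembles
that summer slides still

"trembles" has 2 syllables.

2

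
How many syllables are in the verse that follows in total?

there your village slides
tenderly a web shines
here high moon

14

Line 1: "there your village slides": 1+1+2+1 = 5
Line 2: "tenderly a web shines": 3+1+1+1 = 6
Line 3: "here high moon": 1+1+1 = 3
Total: 5 + 6 + 3 = 14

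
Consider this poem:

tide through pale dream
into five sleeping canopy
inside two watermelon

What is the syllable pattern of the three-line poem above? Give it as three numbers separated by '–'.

4–8–7

Line 1: tide (1), through (1), pale (1), dream (1) → 4
Line 2: into (2), five (1), sleeping (2), canopy (3) → 8
Line 3: inside (2), two (1), watermelon (4) → 7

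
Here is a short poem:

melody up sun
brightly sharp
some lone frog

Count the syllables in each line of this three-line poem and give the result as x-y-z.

5-3-3

Line 1: "melody up sun": 3+1+1 = 5
Line 2: "brightly sharp": 2+1 = 3
Line 3: "some lone frog": 1+1+1 = 3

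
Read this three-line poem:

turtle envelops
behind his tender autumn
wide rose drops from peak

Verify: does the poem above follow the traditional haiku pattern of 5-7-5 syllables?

Line 1: "turtle envelops": 2+3 = 5 ✓
Line 2: "behind his tender autumn": 2+1+2+2 = 7 ✓
Line 3: "wide rose drops from peak": 1+1+1+1+1 = 5 ✓

Yes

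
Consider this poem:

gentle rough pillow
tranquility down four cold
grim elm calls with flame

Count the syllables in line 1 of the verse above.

5

Line 1: gentle (2), rough (1), pillow (2) → 5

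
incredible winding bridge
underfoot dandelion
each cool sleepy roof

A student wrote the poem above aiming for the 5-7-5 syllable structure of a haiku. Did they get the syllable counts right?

Line 1: incredible(4) + winding(2) + bridge(1) = 7 (expected 5)
Line 2: underfoot(3) + dandelion(4) = 7 ✓
Line 3: each(1) + cool(1) + sleepy(2) + roof(1) = 5 ✓

No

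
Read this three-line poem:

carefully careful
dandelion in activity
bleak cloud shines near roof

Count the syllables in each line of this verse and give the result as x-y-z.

5-9-5

Line 1: "carefully careful": 3+2 = 5
Line 2: "dandelion in activity": 4+1+4 = 9
Line 3: "bleak cloud shines near roof": 1+1+1+1+1 = 5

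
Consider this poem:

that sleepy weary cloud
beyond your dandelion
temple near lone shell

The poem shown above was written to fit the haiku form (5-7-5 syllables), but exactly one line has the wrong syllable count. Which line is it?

Line 1: that(1) + sleepy(2) + weary(2) + cloud(1) = 6 (expected 5)
Line 2: beyond(2) + your(1) + dandelion(4) = 7 ✓
Line 3: temple(2) + near(1) + lone(1) + shell(1) = 5 ✓

Line 1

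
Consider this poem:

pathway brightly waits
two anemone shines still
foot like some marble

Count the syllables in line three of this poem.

Line three: foot(1) + like(1) + some(1) + marble(2) = 5

5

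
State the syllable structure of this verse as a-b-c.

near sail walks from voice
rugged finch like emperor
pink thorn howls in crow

5-7-5

Line 1: near (1), sail (1), walks (1), from (1), voice (1) → 5
Line 2: rugged (2), finch (1), like (1), emperor (3) → 7
Line 3: pink (1), thorn (1), howls (1), in (1), crow (1) → 5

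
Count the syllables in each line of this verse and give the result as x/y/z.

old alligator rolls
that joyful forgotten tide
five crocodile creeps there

Line 1: old(1) + alligator(4) + rolls(1) = 6
Line 2: that(1) + joyful(2) + forgotten(3) + tide(1) = 7
Line 3: five(1) + crocodile(3) + creeps(1) + there(1) = 6

6/7/6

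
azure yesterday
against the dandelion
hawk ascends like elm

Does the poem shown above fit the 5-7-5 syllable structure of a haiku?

Yes

Line 1: "azure yesterday": 2+3 = 5 ✓
Line 2: "against the dandelion": 2+1+4 = 7 ✓
Line 3: "hawk ascends like elm": 1+2+1+1 = 5 ✓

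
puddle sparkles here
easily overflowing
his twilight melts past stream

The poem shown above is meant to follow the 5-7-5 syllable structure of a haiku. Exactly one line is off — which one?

Line 3

Line 1: puddle(2) + sparkles(2) + here(1) = 5 ✓
Line 2: easily(3) + overflowing(4) = 7 ✓
Line 3: his(1) + twilight(2) + melts(1) + past(1) + stream(1) = 6 (expected 5)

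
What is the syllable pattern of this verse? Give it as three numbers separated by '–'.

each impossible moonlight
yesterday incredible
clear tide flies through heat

Line 1: "each impossible moonlight": 1+4+2 = 7
Line 2: "yesterday incredible": 3+4 = 7
Line 3: "clear tide flies through heat": 1+1+1+1+1 = 5

7–7–5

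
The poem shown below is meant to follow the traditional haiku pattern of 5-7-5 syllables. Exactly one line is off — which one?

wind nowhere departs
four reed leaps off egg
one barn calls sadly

Line 1: wind(1) + nowhere(2) + departs(2) = 5 ✓
Line 2: four(1) + reed(1) + leaps(1) + off(1) + egg(1) = 5 (expected 7)
Line 3: one(1) + barn(1) + calls(1) + sadly(2) = 5 ✓

Line 2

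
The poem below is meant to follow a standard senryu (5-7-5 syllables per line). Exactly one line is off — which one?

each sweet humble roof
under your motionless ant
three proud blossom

Line 1: each(1) + sweet(1) + humble(2) + roof(1) = 5 ✓
Line 2: under(2) + your(1) + motionless(3) + ant(1) = 7 ✓
Line 3: three(1) + proud(1) + blossom(2) = 4 (expected 5)

Line 3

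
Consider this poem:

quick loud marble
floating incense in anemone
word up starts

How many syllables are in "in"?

"in" has 1 syllable.

1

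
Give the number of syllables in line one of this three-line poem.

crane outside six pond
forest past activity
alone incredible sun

Line one: crane(1) + outside(2) + six(1) + pond(1) = 5

5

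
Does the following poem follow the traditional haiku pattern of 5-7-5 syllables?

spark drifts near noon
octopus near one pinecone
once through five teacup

No

Line 1: "spark drifts near noon": 1+1+1+1 = 4 (expected 5)
Line 2: "octopus near one pinecone": 3+1+1+2 = 7 ✓
Line 3: "once through five teacup": 1+1+1+2 = 5 ✓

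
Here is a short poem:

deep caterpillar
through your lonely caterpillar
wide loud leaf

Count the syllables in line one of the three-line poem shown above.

Line one: "deep caterpillar": 1+4 = 5

5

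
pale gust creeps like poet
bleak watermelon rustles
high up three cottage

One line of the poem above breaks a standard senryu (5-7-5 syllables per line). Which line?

The first line

Line 1: "pale gust creeps like poet": 1+1+1+1+2 = 6 (expected 5)
Line 2: "bleak watermelon rustles": 1+4+2 = 7 ✓
Line 3: "high up three cottage": 1+1+1+2 = 5 ✓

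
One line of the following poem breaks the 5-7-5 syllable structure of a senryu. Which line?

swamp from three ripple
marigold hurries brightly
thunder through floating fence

Line 1: "swamp from three ripple": 1+1+1+2 = 5 ✓
Line 2: "marigold hurries brightly": 3+2+2 = 7 ✓
Line 3: "thunder through floating fence": 2+1+2+1 = 6 (expected 5)

The third line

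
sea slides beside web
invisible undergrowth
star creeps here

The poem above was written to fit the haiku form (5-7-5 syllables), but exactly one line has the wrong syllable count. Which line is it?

Line 3

Line 1: sea(1) + slides(1) + beside(2) + web(1) = 5 ✓
Line 2: invisible(4) + undergrowth(3) = 7 ✓
Line 3: star(1) + creeps(1) + here(1) = 3 (expected 5)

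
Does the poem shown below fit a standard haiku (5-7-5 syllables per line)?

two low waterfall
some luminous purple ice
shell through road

Line 1: two (1), low (1), waterfall (3) → 5 ✓
Line 2: some (1), luminous (3), purple (2), ice (1) → 7 ✓
Line 3: shell (1), through (1), road (1) → 3 (expected 5)

No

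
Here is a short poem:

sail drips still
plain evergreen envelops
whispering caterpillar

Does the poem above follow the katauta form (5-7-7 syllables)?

Line 1: sail (1), drips (1), still (1) → 3 (expected 5)
Line 2: plain (1), evergreen (3), envelops (3) → 7 ✓
Line 3: whispering (3), caterpillar (4) → 7 ✓

No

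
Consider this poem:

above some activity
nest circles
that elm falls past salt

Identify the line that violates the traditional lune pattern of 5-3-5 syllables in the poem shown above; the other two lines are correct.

Line 1: above(2) + some(1) + activity(4) = 7 (expected 5)
Line 2: nest(1) + circles(2) = 3 ✓
Line 3: that(1) + elm(1) + falls(1) + past(1) + salt(1) = 5 ✓

The first line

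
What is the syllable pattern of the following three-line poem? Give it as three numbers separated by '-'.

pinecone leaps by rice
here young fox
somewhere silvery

5-3-5

Line 1: pinecone (2), leaps (1), by (1), rice (1) → 5
Line 2: here (1), young (1), fox (1) → 3
Line 3: somewhere (2), silvery (3) → 5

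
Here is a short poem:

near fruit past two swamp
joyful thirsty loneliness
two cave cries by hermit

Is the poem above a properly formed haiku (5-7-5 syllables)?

No

Line 1: "near fruit past two swamp": 1+1+1+1+1 = 5 ✓
Line 2: "joyful thirsty loneliness": 2+2+3 = 7 ✓
Line 3: "two cave cries by hermit": 1+1+1+1+2 = 6 (expected 5)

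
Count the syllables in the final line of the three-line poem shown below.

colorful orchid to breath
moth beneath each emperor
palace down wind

4

The final line: palace (2), down (1), wind (1) → 4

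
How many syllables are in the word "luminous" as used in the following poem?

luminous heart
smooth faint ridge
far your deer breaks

3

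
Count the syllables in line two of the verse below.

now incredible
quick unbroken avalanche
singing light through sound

7

Line two: quick (1), unbroken (3), avalanche (3) → 7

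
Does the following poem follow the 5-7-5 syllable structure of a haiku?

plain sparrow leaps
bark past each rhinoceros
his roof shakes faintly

No

Line 1: plain(1) + sparrow(2) + leaps(1) = 4 (expected 5)
Line 2: bark(1) + past(1) + each(1) + rhinoceros(4) = 7 ✓
Line 3: his(1) + roof(1) + shakes(1) + faintly(2) = 5 ✓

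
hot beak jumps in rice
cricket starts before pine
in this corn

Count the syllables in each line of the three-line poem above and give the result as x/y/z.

5/6/3

Line 1: hot (1), beak (1), jumps (1), in (1), rice (1) → 5
Line 2: cricket (2), starts (1), before (2), pine (1) → 6
Line 3: in (1), this (1), corn (1) → 3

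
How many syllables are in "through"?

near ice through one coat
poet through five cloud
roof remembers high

1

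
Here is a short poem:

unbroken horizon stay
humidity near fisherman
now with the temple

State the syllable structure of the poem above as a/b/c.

Line 1: unbroken(3) + horizon(3) + stay(1) = 7
Line 2: humidity(4) + near(1) + fisherman(3) = 8
Line 3: now(1) + with(1) + the(1) + temple(2) = 5

7/8/5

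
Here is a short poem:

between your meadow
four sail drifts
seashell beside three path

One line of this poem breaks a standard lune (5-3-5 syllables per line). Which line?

Line 1: between (2), your (1), meadow (2) → 5 ✓
Line 2: four (1), sail (1), drifts (1) → 3 ✓
Line 3: seashell (2), beside (2), three (1), path (1) → 6 (expected 5)

The third line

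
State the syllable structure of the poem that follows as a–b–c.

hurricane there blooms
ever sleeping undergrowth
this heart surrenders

5–7–5

Line 1: "hurricane there blooms": 3+1+1 = 5
Line 2: "ever sleeping undergrowth": 2+2+3 = 7
Line 3: "this heart surrenders": 1+1+3 = 5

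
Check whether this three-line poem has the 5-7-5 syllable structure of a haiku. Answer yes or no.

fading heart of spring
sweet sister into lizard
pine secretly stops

Line 1: fading(2) + heart(1) + of(1) + spring(1) = 5 ✓
Line 2: sweet(1) + sister(2) + into(2) + lizard(2) = 7 ✓
Line 3: pine(1) + secretly(3) + stops(1) = 5 ✓

Yes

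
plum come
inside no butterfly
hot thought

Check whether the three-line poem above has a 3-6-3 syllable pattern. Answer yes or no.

No

Line 1: "plum come": 1+1 = 2 (expected 3)
Line 2: "inside no butterfly": 2+1+3 = 6 ✓
Line 3: "hot thought": 1+1 = 2 (expected 3)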